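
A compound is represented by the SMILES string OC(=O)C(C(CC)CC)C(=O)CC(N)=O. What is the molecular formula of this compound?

C10H17NO4

Walk through each heavy atom and fill implicit hydrogens from standard valence (C 4, N 3, O 2, S 2, halogen 1):
  atom 1: O, bond orders sum to 1 (valence 2) → 1 H
  atom 2: C, bond orders sum to 4 (valence 4) → 0 H
  atom 3: O, bond orders sum to 2 (valence 2) → 0 H
  atom 4: C, bond orders sum to 3 (valence 4) → 1 H
  atom 5: C, bond orders sum to 3 (valence 4) → 1 H
  atom 6: C, bond orders sum to 2 (valence 4) → 2 H
  atom 7: C, bond orders sum to 1 (valence 4) → 3 H
  atom 8: C, bond orders sum to 2 (valence 4) → 2 H
  atom 9: C, bond orders sum to 1 (valence 4) → 3 H
  atom 10: C, bond orders sum to 4 (valence 4) → 0 H
  atom 11: O, bond orders sum to 2 (valence 2) → 0 H
  atom 12: C, bond orders sum to 2 (valence 4) → 2 H
  atom 13: C, bond orders sum to 4 (valence 4) → 0 H
  atom 14: N, bond orders sum to 1 (valence 3) → 2 H
  atom 15: O, bond orders sum to 2 (valence 2) → 0 H
Totals → C:10, H:17, N:1, O:4.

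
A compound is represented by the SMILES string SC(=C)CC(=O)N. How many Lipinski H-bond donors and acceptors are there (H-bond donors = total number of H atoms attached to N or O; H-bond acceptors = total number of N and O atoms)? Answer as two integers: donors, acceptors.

Donors: find every N or O and count the H atoms it carries.
  atom 6 (O): bond orders sum to 2 → 0 H
  atom 7 (N): bond orders sum to 1 → 2 H
Lipinski HBD = 2.
Acceptors: N atoms = 1, O atoms = 1 → HBA = 2.

2, 2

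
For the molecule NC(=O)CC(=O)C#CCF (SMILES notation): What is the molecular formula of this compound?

C6H6FNO2

Walk through each heavy atom and fill implicit hydrogens from standard valence (C 4, N 3, O 2, S 2, halogen 1):
  atom 1: N, bond orders sum to 1 (valence 3) → 2 H
  atom 2: C, bond orders sum to 4 (valence 4) → 0 H
  atom 3: O, bond orders sum to 2 (valence 2) → 0 H
  atom 4: C, bond orders sum to 2 (valence 4) → 2 H
  atom 5: C, bond orders sum to 4 (valence 4) → 0 H
  atom 6: O, bond orders sum to 2 (valence 2) → 0 H
  atom 7: C, bond orders sum to 4 (valence 4) → 0 H
  atom 8: C, bond orders sum to 4 (valence 4) → 0 H
  atom 9: C, bond orders sum to 2 (valence 4) → 2 H
  atom 10: F (halogen, monovalent) → 0 H
Totals → C:6, H:6, F:1, N:1, O:2.
In Hill order: C6H6FNO2.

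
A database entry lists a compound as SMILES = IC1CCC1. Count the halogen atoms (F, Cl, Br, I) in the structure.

Halogen atoms appear at heavy-atom position 1 (1×I).
Halogen count: 1.

1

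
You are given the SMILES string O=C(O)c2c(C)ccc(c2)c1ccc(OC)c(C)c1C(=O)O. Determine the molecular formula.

Walk through each heavy atom and fill implicit hydrogens from standard valence (C 4, N 3, O 2, S 2, halogen 1); for lowercase aromatic atoms, an aromatic c carries 1 H when it has two neighbours and 0 H with three, and aromatic n carries 0 H:
  atom 1: O, bond orders sum to 2 (valence 2) → 0 H
  atom 2: C, bond orders sum to 4 (valence 4) → 0 H
  atom 3: O, bond orders sum to 1 (valence 2) → 1 H
  atom 4: aromatic c, 3 neighbours → 0 H
  atom 5: aromatic c, 3 neighbours → 0 H
  atom 6: C, bond orders sum to 1 (valence 4) → 3 H
  atom 7: aromatic c, 2 neighbours → 1 H
  atom 8: aromatic c, 2 neighbours → 1 H
  atom 9: aromatic c, 3 neighbours → 0 H
  atom 10: aromatic c, 2 neighbours → 1 H
  atom 11: aromatic c, 3 neighbours → 0 H
  atom 12: aromatic c, 2 neighbours → 1 H
  atom 13: aromatic c, 2 neighbours → 1 H
  atom 14: aromatic c, 3 neighbours → 0 H
  atom 15: O, bond orders sum to 2 (valence 2) → 0 H
  atom 16: C, bond orders sum to 1 (valence 4) → 3 H
  atom 17: aromatic c, 3 neighbours → 0 H
  atom 18: C, bond orders sum to 1 (valence 4) → 3 H
  atom 19: aromatic c, 3 neighbours → 0 H
  atom 20: C, bond orders sum to 4 (valence 4) → 0 H
  atom 21: O, bond orders sum to 2 (valence 2) → 0 H
  atom 22: O, bond orders sum to 1 (valence 2) → 1 H
Totals → C:17, H:16, O:5.

C17H16O5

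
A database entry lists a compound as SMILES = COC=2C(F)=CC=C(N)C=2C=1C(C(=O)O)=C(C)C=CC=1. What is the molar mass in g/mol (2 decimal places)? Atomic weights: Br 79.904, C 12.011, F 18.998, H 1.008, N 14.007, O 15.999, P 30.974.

First, the molecular formula is C15H14FNO3 (counting implicit H from valence).
  C: 15 × 12.011 = 180.165
  F: 1 × 18.998 = 18.998
  H: 14 × 1.008 = 14.112
  N: 1 × 14.007 = 14.007
  O: 3 × 15.999 = 47.997
Sum: 15×12.011 + 1×18.998 + 14×1.008 + 1×14.007 + 3×15.999 = 275.279 → 275.28 g/mol.

275.28 g/mol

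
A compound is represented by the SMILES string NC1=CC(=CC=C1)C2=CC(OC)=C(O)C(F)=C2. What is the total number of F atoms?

Scan the SMILES for F atoms (remember two-letter symbols like Cl and Br are single atoms).
Fluorine count: 1.

1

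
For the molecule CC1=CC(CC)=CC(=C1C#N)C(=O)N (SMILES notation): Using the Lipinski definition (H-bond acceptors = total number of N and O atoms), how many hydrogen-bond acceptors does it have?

N atoms: 2; O atoms: 1.
Lipinski HBA = 2 + 1 = 3.

3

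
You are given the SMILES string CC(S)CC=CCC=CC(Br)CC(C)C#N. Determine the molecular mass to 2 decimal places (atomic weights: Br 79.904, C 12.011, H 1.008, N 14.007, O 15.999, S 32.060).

302.27 g/mol

First, the molecular formula is C13H20BrNS (counting implicit H from valence).
  Br: 1 × 79.904 = 79.904
  C: 13 × 12.011 = 156.143
  H: 20 × 1.008 = 20.160
  N: 1 × 14.007 = 14.007
  S: 1 × 32.060 = 32.060
Sum: 1×79.904 + 13×12.011 + 20×1.008 + 1×14.007 + 1×32.060 = 302.274 → 302.27 g/mol.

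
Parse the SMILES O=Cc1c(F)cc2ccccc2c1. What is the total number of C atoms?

11

Count every carbon token in the SMILES (each C, including those in ring-closure positions and inside branches).
Carbon count: 11.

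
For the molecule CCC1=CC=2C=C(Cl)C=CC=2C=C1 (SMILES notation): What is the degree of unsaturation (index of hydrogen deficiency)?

7

Degree of unsaturation = (number of rings) + (number of π bonds).
Ring closures in the SMILES: 2.
π bonds: 5 double bonds (each 1 DoU) → 5 DoU from unsaturation.
Total DoU = 2 + 5 = 7.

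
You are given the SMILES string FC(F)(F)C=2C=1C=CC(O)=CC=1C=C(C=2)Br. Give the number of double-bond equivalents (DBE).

7

Degree of unsaturation = (number of rings) + (number of π bonds).
Ring closures in the SMILES: 2.
π bonds: 5 double bonds (each 1 DoU) → 5 DoU from unsaturation.
Total DoU = 2 + 5 = 7.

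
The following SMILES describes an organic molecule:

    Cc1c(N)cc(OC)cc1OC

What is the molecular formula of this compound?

Walk through each heavy atom and fill implicit hydrogens from standard valence (C 4, N 3, O 2, S 2, halogen 1); for lowercase aromatic atoms, an aromatic c carries 1 H when it has two neighbours and 0 H with three, and aromatic n carries 0 H:
  atom 1: C, bond orders sum to 1 (valence 4) → 3 H
  atom 2: aromatic c, 3 neighbours → 0 H
  atom 3: aromatic c, 3 neighbours → 0 H
  atom 4: N, bond orders sum to 1 (valence 3) → 2 H
  atom 5: aromatic c, 2 neighbours → 1 H
  atom 6: aromatic c, 3 neighbours → 0 H
  atom 7: O, bond orders sum to 2 (valence 2) → 0 H
  atom 8: C, bond orders sum to 1 (valence 4) → 3 H
  atom 9: aromatic c, 2 neighbours → 1 H
  atom 10: aromatic c, 3 neighbours → 0 H
  atom 11: O, bond orders sum to 2 (valence 2) → 0 H
  atom 12: C, bond orders sum to 1 (valence 4) → 3 H
Totals → C:9, H:13, N:1, O:2.
In Hill order: C9H13NO2.

C9H13NO2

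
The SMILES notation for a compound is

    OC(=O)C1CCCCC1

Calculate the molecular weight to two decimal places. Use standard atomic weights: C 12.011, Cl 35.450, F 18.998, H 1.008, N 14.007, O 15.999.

First, the molecular formula is C7H12O2 (counting implicit H from valence).
  C: 7 × 12.011 = 84.077
  H: 12 × 1.008 = 12.096
  O: 2 × 15.999 = 31.998
Sum: 7×12.011 + 12×1.008 + 2×15.999 = 128.171 → 128.17 g/mol.

128.17 g/mol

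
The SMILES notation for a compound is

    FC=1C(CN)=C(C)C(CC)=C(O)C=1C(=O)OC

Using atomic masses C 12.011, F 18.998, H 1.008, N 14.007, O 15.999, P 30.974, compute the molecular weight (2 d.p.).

241.26 g/mol

First, the molecular formula is C12H16FNO3 (counting implicit H from valence).
  C: 12 × 12.011 = 144.132
  F: 1 × 18.998 = 18.998
  H: 16 × 1.008 = 16.128
  N: 1 × 14.007 = 14.007
  O: 3 × 15.999 = 47.997
Sum: 12×12.011 + 1×18.998 + 16×1.008 + 1×14.007 + 3×15.999 = 241.262 → 241.26 g/mol.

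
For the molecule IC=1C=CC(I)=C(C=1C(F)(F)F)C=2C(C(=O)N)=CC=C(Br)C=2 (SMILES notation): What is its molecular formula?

C14H7BrF3I2NO

Walk through each heavy atom and fill implicit hydrogens from standard valence (C 4, N 3, O 2, S 2, halogen 1):
  atom 1: I (halogen, monovalent) → 0 H
  atom 2: C, bond orders sum to 4 (valence 4) → 0 H
  atom 3: C, bond orders sum to 3 (valence 4) → 1 H
  atom 4: C, bond orders sum to 3 (valence 4) → 1 H
  atom 5: C, bond orders sum to 4 (valence 4) → 0 H
  atom 6: I (halogen, monovalent) → 0 H
  atom 7: C, bond orders sum to 4 (valence 4) → 0 H
  atom 8: C, bond orders sum to 4 (valence 4) → 0 H
  atom 9: C, bond orders sum to 4 (valence 4) → 0 H
  atom 10: F (halogen, monovalent) → 0 H
  atom 11: F (halogen, monovalent) → 0 H
  atom 12: F (halogen, monovalent) → 0 H
  atom 13: C, bond orders sum to 4 (valence 4) → 0 H
  atom 14: C, bond orders sum to 4 (valence 4) → 0 H
  atom 15: C, bond orders sum to 4 (valence 4) → 0 H
  atom 16: O, bond orders sum to 2 (valence 2) → 0 H
  atom 17: N, bond orders sum to 1 (valence 3) → 2 H
  atom 18: C, bond orders sum to 3 (valence 4) → 1 H
  atom 19: C, bond orders sum to 3 (valence 4) → 1 H
  atom 20: C, bond orders sum to 4 (valence 4) → 0 H
  atom 21: Br (halogen, monovalent) → 0 H
  atom 22: C, bond orders sum to 3 (valence 4) → 1 H
Totals → C:14, H:7, Br:1, F:3, I:2, N:1, O:1.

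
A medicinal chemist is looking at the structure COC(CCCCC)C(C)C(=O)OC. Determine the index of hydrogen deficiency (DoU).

Degree of unsaturation = (number of rings) + (number of π bonds).
Ring closures in the SMILES: 0.
π bonds: 1 double bond (each 1 DoU) → 1 DoU from unsaturation.
Total DoU = 0 + 1 = 1.

1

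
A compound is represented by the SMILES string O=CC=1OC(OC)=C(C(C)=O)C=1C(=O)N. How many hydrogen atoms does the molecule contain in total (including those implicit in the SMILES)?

Walk through each heavy atom and fill implicit hydrogens from standard valence (C 4, N 3, O 2, S 2, halogen 1):
  atom 1: O, bond orders sum to 2 (valence 2) → 0 H
  atom 2: C, bond orders sum to 3 (valence 4) → 1 H
  atom 3: C, bond orders sum to 4 (valence 4) → 0 H
  atom 4: O, bond orders sum to 2 (valence 2) → 0 H
  atom 5: C, bond orders sum to 4 (valence 4) → 0 H
  atom 6: O, bond orders sum to 2 (valence 2) → 0 H
  atom 7: C, bond orders sum to 1 (valence 4) → 3 H
  atom 8: C, bond orders sum to 4 (valence 4) → 0 H
  atom 9: C, bond orders sum to 4 (valence 4) → 0 H
  atom 10: C, bond orders sum to 1 (valence 4) → 3 H
  atom 11: O, bond orders sum to 2 (valence 2) → 0 H
  atom 12: C, bond orders sum to 4 (valence 4) → 0 H
  atom 13: C, bond orders sum to 4 (valence 4) → 0 H
  atom 14: O, bond orders sum to 2 (valence 2) → 0 H
  atom 15: N, bond orders sum to 1 (valence 3) → 2 H
Total hydrogens: 9.

9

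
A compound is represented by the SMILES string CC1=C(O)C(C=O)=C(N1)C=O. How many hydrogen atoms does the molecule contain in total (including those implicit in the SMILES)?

7

Walk through each heavy atom and fill implicit hydrogens from standard valence (C 4, N 3, O 2, S 2, halogen 1):
  atom 1: C, bond orders sum to 1 (valence 4) → 3 H
  atom 2: C, bond orders sum to 4 (valence 4) → 0 H
  atom 3: C, bond orders sum to 4 (valence 4) → 0 H
  atom 4: O, bond orders sum to 1 (valence 2) → 1 H
  atom 5: C, bond orders sum to 4 (valence 4) → 0 H
  atom 6: C, bond orders sum to 3 (valence 4) → 1 H
  atom 7: O, bond orders sum to 2 (valence 2) → 0 H
  atom 8: C, bond orders sum to 4 (valence 4) → 0 H
  atom 9: N, bond orders sum to 2 (valence 3) → 1 H
  atom 10: C, bond orders sum to 3 (valence 4) → 1 H
  atom 11: O, bond orders sum to 2 (valence 2) → 0 H
Total hydrogens: 7.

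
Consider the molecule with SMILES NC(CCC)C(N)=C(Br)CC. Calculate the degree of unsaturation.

1

Degree of unsaturation = (number of rings) + (number of π bonds).
Ring closures in the SMILES: 0.
π bonds: 1 double bond (each 1 DoU) → 1 DoU from unsaturation.
Total DoU = 0 + 1 = 1.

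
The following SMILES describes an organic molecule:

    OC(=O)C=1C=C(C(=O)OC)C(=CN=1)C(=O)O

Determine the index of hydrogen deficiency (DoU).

Degree of unsaturation = (number of rings) + (number of π bonds).
Ring closures in the SMILES: 1.
π bonds: 6 double bonds (each 1 DoU) → 6 DoU from unsaturation.
Total DoU = 1 + 6 = 7.

7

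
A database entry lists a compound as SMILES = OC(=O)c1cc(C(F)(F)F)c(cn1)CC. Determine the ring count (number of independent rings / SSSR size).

In SMILES, each pair of matching ring-closure digits denotes one ring-closing bond; the number of such bonds equals the number of independent rings.
Ring-closure bonds here: 1.

1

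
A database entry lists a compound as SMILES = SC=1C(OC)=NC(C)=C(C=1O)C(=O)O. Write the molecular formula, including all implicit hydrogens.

Walk through each heavy atom and fill implicit hydrogens from standard valence (C 4, N 3, O 2, S 2, halogen 1):
  atom 1: S, bond orders sum to 1 (valence 2) → 1 H
  atom 2: C, bond orders sum to 4 (valence 4) → 0 H
  atom 3: C, bond orders sum to 4 (valence 4) → 0 H
  atom 4: O, bond orders sum to 2 (valence 2) → 0 H
  atom 5: C, bond orders sum to 1 (valence 4) → 3 H
  atom 6: N, bond orders sum to 3 (valence 3) → 0 H
  atom 7: C, bond orders sum to 4 (valence 4) → 0 H
  atom 8: C, bond orders sum to 1 (valence 4) → 3 H
  atom 9: C, bond orders sum to 4 (valence 4) → 0 H
  atom 10: C, bond orders sum to 4 (valence 4) → 0 H
  atom 11: O, bond orders sum to 1 (valence 2) → 1 H
  atom 12: C, bond orders sum to 4 (valence 4) → 0 H
  atom 13: O, bond orders sum to 2 (valence 2) → 0 H
  atom 14: O, bond orders sum to 1 (valence 2) → 1 H
Totals → C:8, H:9, N:1, O:4, S:1.
In Hill order: C8H9NO4S.

C8H9NO4S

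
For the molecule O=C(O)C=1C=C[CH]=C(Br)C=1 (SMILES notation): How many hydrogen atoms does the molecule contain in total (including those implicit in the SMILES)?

5

Walk through each heavy atom and fill implicit hydrogens from standard valence (C 4, N 3, O 2, S 2, halogen 1):
  atom 1: O, bond orders sum to 2 (valence 2) → 0 H
  atom 2: C, bond orders sum to 4 (valence 4) → 0 H
  atom 3: O, bond orders sum to 1 (valence 2) → 1 H
  atom 4: C, bond orders sum to 4 (valence 4) → 0 H
  atom 5: C, bond orders sum to 3 (valence 4) → 1 H
  atom 6: C, bond orders sum to 3 (valence 4) → 1 H
  atom 7: C with explicit H count 1
  atom 8: C, bond orders sum to 4 (valence 4) → 0 H
  atom 9: Br (halogen, monovalent) → 0 H
  atom 10: C, bond orders sum to 3 (valence 4) → 1 H
Total hydrogens: 5.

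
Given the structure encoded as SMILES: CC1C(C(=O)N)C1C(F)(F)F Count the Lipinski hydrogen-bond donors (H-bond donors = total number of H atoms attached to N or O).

2

Donors: find every N or O and count the H atoms it carries.
  atom 5 (O): bond orders sum to 2 → 0 H
  atom 6 (N): bond orders sum to 1 → 2 H
Lipinski HBD = 2.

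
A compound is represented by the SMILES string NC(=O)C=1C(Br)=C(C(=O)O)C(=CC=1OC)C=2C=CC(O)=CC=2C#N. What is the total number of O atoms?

Scan the SMILES for O atoms (remember two-letter symbols like Cl and Br are single atoms).
Oxygen count: 5.

5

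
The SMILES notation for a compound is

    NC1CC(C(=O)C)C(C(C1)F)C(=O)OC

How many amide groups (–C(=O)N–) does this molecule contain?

Scan the SMILES for the amide motif — none present.
Groups that are present: 1 ester, 1 ketone, 1 primary amine.

0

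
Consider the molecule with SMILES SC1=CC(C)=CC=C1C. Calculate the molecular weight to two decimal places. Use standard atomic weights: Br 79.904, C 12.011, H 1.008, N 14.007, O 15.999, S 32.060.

138.23 g/mol

First, the molecular formula is C8H10S (counting implicit H from valence).
  C: 8 × 12.011 = 96.088
  H: 10 × 1.008 = 10.080
  S: 1 × 32.060 = 32.060
Sum: 8×12.011 + 10×1.008 + 1×32.060 = 138.228 → 138.23 g/mol.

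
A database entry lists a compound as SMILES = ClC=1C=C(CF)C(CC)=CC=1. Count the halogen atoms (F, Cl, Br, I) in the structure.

2

Halogen atoms appear at heavy-atom positions 1, 6 (1×Cl, 1×F).
Halogen count: 2.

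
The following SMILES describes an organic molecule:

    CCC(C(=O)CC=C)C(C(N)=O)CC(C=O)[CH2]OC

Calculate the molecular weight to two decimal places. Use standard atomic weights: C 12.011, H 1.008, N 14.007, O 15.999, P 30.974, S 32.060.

First, the molecular formula is C14H23NO4 (counting implicit H from valence).
  C: 14 × 12.011 = 168.154
  H: 23 × 1.008 = 23.184
  N: 1 × 14.007 = 14.007
  O: 4 × 15.999 = 63.996
Sum: 14×12.011 + 23×1.008 + 1×14.007 + 4×15.999 = 269.341 → 269.34 g/mol.

269.34 g/mol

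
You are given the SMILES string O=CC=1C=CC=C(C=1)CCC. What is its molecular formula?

C10H12O

Walk through each heavy atom and fill implicit hydrogens from standard valence (C 4, N 3, O 2, S 2, halogen 1):
  atom 1: O, bond orders sum to 2 (valence 2) → 0 H
  atom 2: C, bond orders sum to 3 (valence 4) → 1 H
  atom 3: C, bond orders sum to 4 (valence 4) → 0 H
  atom 4: C, bond orders sum to 3 (valence 4) → 1 H
  atom 5: C, bond orders sum to 3 (valence 4) → 1 H
  atom 6: C, bond orders sum to 3 (valence 4) → 1 H
  atom 7: C, bond orders sum to 4 (valence 4) → 0 H
  atom 8: C, bond orders sum to 3 (valence 4) → 1 H
  atom 9: C, bond orders sum to 2 (valence 4) → 2 H
  atom 10: C, bond orders sum to 2 (valence 4) → 2 H
  atom 11: C, bond orders sum to 1 (valence 4) → 3 H
Totals → C:10, H:12, O:1.
In Hill order: C10H12O.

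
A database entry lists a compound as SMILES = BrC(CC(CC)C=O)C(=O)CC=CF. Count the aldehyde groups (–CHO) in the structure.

The aldehyde motif appears at heavy-atom position 7 in the SMILES.
Other groups present: 1 alkene, 1 ketone.
Aldehyde count: 1.

1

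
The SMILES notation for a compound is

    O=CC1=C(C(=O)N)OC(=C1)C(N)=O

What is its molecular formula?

Walk through each heavy atom and fill implicit hydrogens from standard valence (C 4, N 3, O 2, S 2, halogen 1):
  atom 1: O, bond orders sum to 2 (valence 2) → 0 H
  atom 2: C, bond orders sum to 3 (valence 4) → 1 H
  atom 3: C, bond orders sum to 4 (valence 4) → 0 H
  atom 4: C, bond orders sum to 4 (valence 4) → 0 H
  atom 5: C, bond orders sum to 4 (valence 4) → 0 H
  atom 6: O, bond orders sum to 2 (valence 2) → 0 H
  atom 7: N, bond orders sum to 1 (valence 3) → 2 H
  atom 8: O, bond orders sum to 2 (valence 2) → 0 H
  atom 9: C, bond orders sum to 4 (valence 4) → 0 H
  atom 10: C, bond orders sum to 3 (valence 4) → 1 H
  atom 11: C, bond orders sum to 4 (valence 4) → 0 H
  atom 12: N, bond orders sum to 1 (valence 3) → 2 H
  atom 13: O, bond orders sum to 2 (valence 2) → 0 H
Totals → C:7, H:6, N:2, O:4.

C7H6N2O4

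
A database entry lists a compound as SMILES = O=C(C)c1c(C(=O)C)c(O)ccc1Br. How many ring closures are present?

In SMILES, each pair of matching ring-closure digits denotes one ring-closing bond; the number of such bonds equals the number of independent rings.
Ring-closure bonds here: 1.

1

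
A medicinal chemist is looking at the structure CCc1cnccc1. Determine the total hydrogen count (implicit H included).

Walk through each heavy atom and fill implicit hydrogens from standard valence (C 4, N 3, O 2, S 2, halogen 1); for lowercase aromatic atoms, an aromatic c carries 1 H when it has two neighbours and 0 H with three, and aromatic n carries 0 H:
  atom 1: C, bond orders sum to 1 (valence 4) → 3 H
  atom 2: C, bond orders sum to 2 (valence 4) → 2 H
  atom 3: aromatic c, 3 neighbours → 0 H
  atom 4: aromatic c, 2 neighbours → 1 H
  atom 5: aromatic n, 2 neighbours → 0 H
  atom 6: aromatic c, 2 neighbours → 1 H
  atom 7: aromatic c, 2 neighbours → 1 H
  atom 8: aromatic c, 2 neighbours → 1 H
Total hydrogens: 9.

9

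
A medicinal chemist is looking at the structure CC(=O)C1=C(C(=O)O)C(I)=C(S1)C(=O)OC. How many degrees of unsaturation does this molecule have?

6

Molecular formula: C9H7IO5S.
DoU = (2C + 2 + N − H − X) / 2, where X is the halogen count and O/S are ignored.
    = (2·9 + 2 + 0 − 7 − 1) / 2 = 12 / 2 = 6.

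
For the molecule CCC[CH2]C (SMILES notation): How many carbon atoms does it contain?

5

Count every carbon token in the SMILES (each C, including those in ring-closure positions and inside branches).
Carbon count: 5.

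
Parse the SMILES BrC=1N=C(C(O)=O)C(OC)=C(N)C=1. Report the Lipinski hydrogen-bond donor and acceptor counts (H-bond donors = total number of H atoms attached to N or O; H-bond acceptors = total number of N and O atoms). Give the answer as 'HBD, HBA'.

Donors: find every N or O and count the H atoms it carries.
  atom 3 (N): bond orders sum to 3 → 0 H
  atom 6 (O): bond orders sum to 1 → 1 H
  atom 7 (O): bond orders sum to 2 → 0 H
  atom 9 (O): bond orders sum to 2 → 0 H
  atom 12 (N): bond orders sum to 1 → 2 H
Lipinski HBD = 3.
Acceptors: N atoms = 2, O atoms = 3 → HBA = 5.

3, 5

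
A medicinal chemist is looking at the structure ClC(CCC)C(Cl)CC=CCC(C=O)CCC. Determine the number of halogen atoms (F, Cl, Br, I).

Halogen atoms appear at heavy-atom positions 1, 7 (2×Cl).
Other groups present: 1 aldehyde, 1 alkene.
Halogen count: 2.

2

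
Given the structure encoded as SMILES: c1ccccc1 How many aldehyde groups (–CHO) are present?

Scan the SMILES for the aldehyde motif — none present.

0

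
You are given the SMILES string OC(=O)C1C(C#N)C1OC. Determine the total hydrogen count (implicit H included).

7

Walk through each heavy atom and fill implicit hydrogens from standard valence (C 4, N 3, O 2, S 2, halogen 1):
  atom 1: O, bond orders sum to 1 (valence 2) → 1 H
  atom 2: C, bond orders sum to 4 (valence 4) → 0 H
  atom 3: O, bond orders sum to 2 (valence 2) → 0 H
  atom 4: C, bond orders sum to 3 (valence 4) → 1 H
  atom 5: C, bond orders sum to 3 (valence 4) → 1 H
  atom 6: C, bond orders sum to 4 (valence 4) → 0 H
  atom 7: N, bond orders sum to 3 (valence 3) → 0 H
  atom 8: C, bond orders sum to 3 (valence 4) → 1 H
  atom 9: O, bond orders sum to 2 (valence 2) → 0 H
  atom 10: C, bond orders sum to 1 (valence 4) → 3 H
Total hydrogens: 7.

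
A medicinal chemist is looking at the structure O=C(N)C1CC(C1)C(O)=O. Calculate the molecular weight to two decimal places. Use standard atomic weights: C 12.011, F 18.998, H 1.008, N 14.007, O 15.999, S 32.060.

First, the molecular formula is C6H9NO3 (counting implicit H from valence).
  C: 6 × 12.011 = 72.066
  H: 9 × 1.008 = 9.072
  N: 1 × 14.007 = 14.007
  O: 3 × 15.999 = 47.997
Sum: 6×12.011 + 9×1.008 + 1×14.007 + 3×15.999 = 143.142 → 143.14 g/mol.

143.14 g/mol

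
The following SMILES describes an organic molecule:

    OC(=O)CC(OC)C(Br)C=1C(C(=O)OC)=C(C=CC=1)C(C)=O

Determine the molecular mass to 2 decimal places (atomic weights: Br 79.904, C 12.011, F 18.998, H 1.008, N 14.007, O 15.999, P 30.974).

373.20 g/mol

First, the molecular formula is C15H17BrO6 (counting implicit H from valence).
  Br: 1 × 79.904 = 79.904
  C: 15 × 12.011 = 180.165
  H: 17 × 1.008 = 17.136
  O: 6 × 15.999 = 95.994
Sum: 1×79.904 + 15×12.011 + 17×1.008 + 6×15.999 = 373.199 → 373.20 g/mol.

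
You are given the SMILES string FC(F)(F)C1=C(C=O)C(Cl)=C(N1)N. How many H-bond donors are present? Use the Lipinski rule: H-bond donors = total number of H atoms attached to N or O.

Donors: find every N or O and count the H atoms it carries.
  atom 8 (O): bond orders sum to 2 → 0 H
  atom 12 (N): bond orders sum to 2 → 1 H
  atom 13 (N): bond orders sum to 1 → 2 H
Lipinski HBD = 3.

3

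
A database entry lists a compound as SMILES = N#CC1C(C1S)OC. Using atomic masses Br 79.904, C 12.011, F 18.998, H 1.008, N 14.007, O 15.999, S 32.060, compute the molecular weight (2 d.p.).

129.18 g/mol

First, the molecular formula is C5H7NOS (counting implicit H from valence).
  C: 5 × 12.011 = 60.055
  H: 7 × 1.008 = 7.056
  N: 1 × 14.007 = 14.007
  O: 1 × 15.999 = 15.999
  S: 1 × 32.060 = 32.060
Sum: 5×12.011 + 7×1.008 + 1×14.007 + 1×15.999 + 1×32.060 = 129.177 → 129.18 g/mol.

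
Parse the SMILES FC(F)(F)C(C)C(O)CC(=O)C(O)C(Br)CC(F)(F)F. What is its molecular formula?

Walk through each heavy atom and fill implicit hydrogens from standard valence (C 4, N 3, O 2, S 2, halogen 1):
  atom 1: F (halogen, monovalent) → 0 H
  atom 2: C, bond orders sum to 4 (valence 4) → 0 H
  atom 3: F (halogen, monovalent) → 0 H
  atom 4: F (halogen, monovalent) → 0 H
  atom 5: C, bond orders sum to 3 (valence 4) → 1 H
  atom 6: C, bond orders sum to 1 (valence 4) → 3 H
  atom 7: C, bond orders sum to 3 (valence 4) → 1 H
  atom 8: O, bond orders sum to 1 (valence 2) → 1 H
  atom 9: C, bond orders sum to 2 (valence 4) → 2 H
  atom 10: C, bond orders sum to 4 (valence 4) → 0 H
  atom 11: O, bond orders sum to 2 (valence 2) → 0 H
  atom 12: C, bond orders sum to 3 (valence 4) → 1 H
  atom 13: O, bond orders sum to 1 (valence 2) → 1 H
  atom 14: C, bond orders sum to 3 (valence 4) → 1 H
  atom 15: Br (halogen, monovalent) → 0 H
  atom 16: C, bond orders sum to 2 (valence 4) → 2 H
  atom 17: C, bond orders sum to 4 (valence 4) → 0 H
  atom 18: F (halogen, monovalent) → 0 H
  atom 19: F (halogen, monovalent) → 0 H
  atom 20: F (halogen, monovalent) → 0 H
Totals → C:10, H:13, Br:1, F:6, O:3.
In Hill order: C10H13BrF6O3.

C10H13BrF6O3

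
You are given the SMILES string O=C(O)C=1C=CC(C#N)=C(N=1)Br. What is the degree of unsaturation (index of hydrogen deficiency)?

7

Degree of unsaturation = (number of rings) + (number of π bonds).
Ring closures in the SMILES: 1.
π bonds: 4 double bonds (each 1 DoU), 1 triple bond (each 2 DoU) → 6 DoU from unsaturation.
Total DoU = 1 + 6 = 7.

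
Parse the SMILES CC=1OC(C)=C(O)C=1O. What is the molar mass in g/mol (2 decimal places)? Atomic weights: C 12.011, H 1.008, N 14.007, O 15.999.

First, the molecular formula is C6H8O3 (counting implicit H from valence).
  C: 6 × 12.011 = 72.066
  H: 8 × 1.008 = 8.064
  O: 3 × 15.999 = 47.997
Sum: 6×12.011 + 8×1.008 + 3×15.999 = 128.127 → 128.13 g/mol.

128.13 g/mol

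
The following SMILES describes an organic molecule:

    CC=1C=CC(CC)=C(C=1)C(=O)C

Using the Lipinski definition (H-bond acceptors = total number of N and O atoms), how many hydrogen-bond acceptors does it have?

N atoms: 0; O atoms: 1.
Lipinski HBA = 0 + 1 = 1.

1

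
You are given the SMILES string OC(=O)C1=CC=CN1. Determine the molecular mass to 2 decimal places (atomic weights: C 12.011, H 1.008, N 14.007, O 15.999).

111.10 g/mol

First, the molecular formula is C5H5NO2 (counting implicit H from valence).
  C: 5 × 12.011 = 60.055
  H: 5 × 1.008 = 5.040
  N: 1 × 14.007 = 14.007
  O: 2 × 15.999 = 31.998
Sum: 5×12.011 + 5×1.008 + 1×14.007 + 2×15.999 = 111.100 → 111.10 g/mol.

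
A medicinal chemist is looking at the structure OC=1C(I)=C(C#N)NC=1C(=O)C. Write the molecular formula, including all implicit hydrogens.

C7H5IN2O2

Walk through each heavy atom and fill implicit hydrogens from standard valence (C 4, N 3, O 2, S 2, halogen 1):
  atom 1: O, bond orders sum to 1 (valence 2) → 1 H
  atom 2: C, bond orders sum to 4 (valence 4) → 0 H
  atom 3: C, bond orders sum to 4 (valence 4) → 0 H
  atom 4: I (halogen, monovalent) → 0 H
  atom 5: C, bond orders sum to 4 (valence 4) → 0 H
  atom 6: C, bond orders sum to 4 (valence 4) → 0 H
  atom 7: N, bond orders sum to 3 (valence 3) → 0 H
  atom 8: N, bond orders sum to 2 (valence 3) → 1 H
  atom 9: C, bond orders sum to 4 (valence 4) → 0 H
  atom 10: C, bond orders sum to 4 (valence 4) → 0 H
  atom 11: O, bond orders sum to 2 (valence 2) → 0 H
  atom 12: C, bond orders sum to 1 (valence 4) → 3 H
Totals → C:7, H:5, I:1, N:2, O:2.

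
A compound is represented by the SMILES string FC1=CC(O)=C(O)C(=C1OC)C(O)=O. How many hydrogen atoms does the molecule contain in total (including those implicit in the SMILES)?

7

Walk through each heavy atom and fill implicit hydrogens from standard valence (C 4, N 3, O 2, S 2, halogen 1):
  atom 1: F (halogen, monovalent) → 0 H
  atom 2: C, bond orders sum to 4 (valence 4) → 0 H
  atom 3: C, bond orders sum to 3 (valence 4) → 1 H
  atom 4: C, bond orders sum to 4 (valence 4) → 0 H
  atom 5: O, bond orders sum to 1 (valence 2) → 1 H
  atom 6: C, bond orders sum to 4 (valence 4) → 0 H
  atom 7: O, bond orders sum to 1 (valence 2) → 1 H
  atom 8: C, bond orders sum to 4 (valence 4) → 0 H
  atom 9: C, bond orders sum to 4 (valence 4) → 0 H
  atom 10: O, bond orders sum to 2 (valence 2) → 0 H
  atom 11: C, bond orders sum to 1 (valence 4) → 3 H
  atom 12: C, bond orders sum to 4 (valence 4) → 0 H
  atom 13: O, bond orders sum to 1 (valence 2) → 1 H
  atom 14: O, bond orders sum to 2 (valence 2) → 0 H
Total hydrogens: 7.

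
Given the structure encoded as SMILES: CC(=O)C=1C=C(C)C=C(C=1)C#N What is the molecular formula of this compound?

C10H9NO

Walk through each heavy atom and fill implicit hydrogens from standard valence (C 4, N 3, O 2, S 2, halogen 1):
  atom 1: C, bond orders sum to 1 (valence 4) → 3 H
  atom 2: C, bond orders sum to 4 (valence 4) → 0 H
  atom 3: O, bond orders sum to 2 (valence 2) → 0 H
  atom 4: C, bond orders sum to 4 (valence 4) → 0 H
  atom 5: C, bond orders sum to 3 (valence 4) → 1 H
  atom 6: C, bond orders sum to 4 (valence 4) → 0 H
  atom 7: C, bond orders sum to 1 (valence 4) → 3 H
  atom 8: C, bond orders sum to 3 (valence 4) → 1 H
  atom 9: C, bond orders sum to 4 (valence 4) → 0 H
  atom 10: C, bond orders sum to 3 (valence 4) → 1 H
  atom 11: C, bond orders sum to 4 (valence 4) → 0 H
  atom 12: N, bond orders sum to 3 (valence 3) → 0 H
Totals → C:10, H:9, N:1, O:1.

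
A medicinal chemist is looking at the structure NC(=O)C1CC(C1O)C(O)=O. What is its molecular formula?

Walk through each heavy atom and fill implicit hydrogens from standard valence (C 4, N 3, O 2, S 2, halogen 1):
  atom 1: N, bond orders sum to 1 (valence 3) → 2 H
  atom 2: C, bond orders sum to 4 (valence 4) → 0 H
  atom 3: O, bond orders sum to 2 (valence 2) → 0 H
  atom 4: C, bond orders sum to 3 (valence 4) → 1 H
  atom 5: C, bond orders sum to 2 (valence 4) → 2 H
  atom 6: C, bond orders sum to 3 (valence 4) → 1 H
  atom 7: C, bond orders sum to 3 (valence 4) → 1 H
  atom 8: O, bond orders sum to 1 (valence 2) → 1 H
  atom 9: C, bond orders sum to 4 (valence 4) → 0 H
  atom 10: O, bond orders sum to 1 (valence 2) → 1 H
  atom 11: O, bond orders sum to 2 (valence 2) → 0 H
Totals → C:6, H:9, N:1, O:4.

C6H9NO4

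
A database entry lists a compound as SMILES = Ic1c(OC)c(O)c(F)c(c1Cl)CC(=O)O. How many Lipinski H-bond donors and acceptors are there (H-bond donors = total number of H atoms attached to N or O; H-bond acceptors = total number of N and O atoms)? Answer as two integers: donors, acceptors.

2, 4

Donors: find every N or O and count the H atoms it carries.
  atom 4 (O): bond orders sum to 2 → 0 H
  atom 7 (O): bond orders sum to 1 → 1 H
  atom 15 (O): bond orders sum to 2 → 0 H
  atom 16 (O): bond orders sum to 1 → 1 H
Lipinski HBD = 2.
Acceptors: N atoms = 0, O atoms = 4 → HBA = 4.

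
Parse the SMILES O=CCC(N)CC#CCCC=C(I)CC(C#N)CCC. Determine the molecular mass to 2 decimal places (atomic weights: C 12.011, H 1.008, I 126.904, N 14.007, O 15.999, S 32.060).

First, the molecular formula is C16H23IN2O (counting implicit H from valence).
  C: 16 × 12.011 = 192.176
  H: 23 × 1.008 = 23.184
  I: 1 × 126.904 = 126.904
  N: 2 × 14.007 = 28.014
  O: 1 × 15.999 = 15.999
Sum: 16×12.011 + 23×1.008 + 1×126.904 + 2×14.007 + 1×15.999 = 386.277 → 386.28 g/mol.

386.28 g/mol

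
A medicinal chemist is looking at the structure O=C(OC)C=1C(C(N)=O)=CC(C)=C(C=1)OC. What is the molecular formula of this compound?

Walk through each heavy atom and fill implicit hydrogens from standard valence (C 4, N 3, O 2, S 2, halogen 1):
  atom 1: O, bond orders sum to 2 (valence 2) → 0 H
  atom 2: C, bond orders sum to 4 (valence 4) → 0 H
  atom 3: O, bond orders sum to 2 (valence 2) → 0 H
  atom 4: C, bond orders sum to 1 (valence 4) → 3 H
  atom 5: C, bond orders sum to 4 (valence 4) → 0 H
  atom 6: C, bond orders sum to 4 (valence 4) → 0 H
  atom 7: C, bond orders sum to 4 (valence 4) → 0 H
  atom 8: N, bond orders sum to 1 (valence 3) → 2 H
  atom 9: O, bond orders sum to 2 (valence 2) → 0 H
  atom 10: C, bond orders sum to 3 (valence 4) → 1 H
  atom 11: C, bond orders sum to 4 (valence 4) → 0 H
  atom 12: C, bond orders sum to 1 (valence 4) → 3 H
  atom 13: C, bond orders sum to 4 (valence 4) → 0 H
  atom 14: C, bond orders sum to 3 (valence 4) → 1 H
  atom 15: O, bond orders sum to 2 (valence 2) → 0 H
  atom 16: C, bond orders sum to 1 (valence 4) → 3 H
Totals → C:11, H:13, N:1, O:4.

C11H13NO4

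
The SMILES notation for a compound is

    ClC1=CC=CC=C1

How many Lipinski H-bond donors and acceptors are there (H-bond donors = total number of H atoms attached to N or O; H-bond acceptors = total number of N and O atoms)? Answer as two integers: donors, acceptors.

0, 0

Donors: find every N or O and count the H atoms it carries.
  (no N or O atoms present)
Lipinski HBD = 0.
Acceptors: N atoms = 0, O atoms = 0 → HBA = 0.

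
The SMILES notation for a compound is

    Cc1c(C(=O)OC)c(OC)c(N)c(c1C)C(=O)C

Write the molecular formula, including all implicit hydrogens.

Walk through each heavy atom and fill implicit hydrogens from standard valence (C 4, N 3, O 2, S 2, halogen 1); for lowercase aromatic atoms, an aromatic c carries 1 H when it has two neighbours and 0 H with three, and aromatic n carries 0 H:
  atom 1: C, bond orders sum to 1 (valence 4) → 3 H
  atom 2: aromatic c, 3 neighbours → 0 H
  atom 3: aromatic c, 3 neighbours → 0 H
  atom 4: C, bond orders sum to 4 (valence 4) → 0 H
  atom 5: O, bond orders sum to 2 (valence 2) → 0 H
  atom 6: O, bond orders sum to 2 (valence 2) → 0 H
  atom 7: C, bond orders sum to 1 (valence 4) → 3 H
  atom 8: aromatic c, 3 neighbours → 0 H
  atom 9: O, bond orders sum to 2 (valence 2) → 0 H
  atom 10: C, bond orders sum to 1 (valence 4) → 3 H
  atom 11: aromatic c, 3 neighbours → 0 H
  atom 12: N, bond orders sum to 1 (valence 3) → 2 H
  atom 13: aromatic c, 3 neighbours → 0 H
  atom 14: aromatic c, 3 neighbours → 0 H
  atom 15: C, bond orders sum to 1 (valence 4) → 3 H
  atom 16: C, bond orders sum to 4 (valence 4) → 0 H
  atom 17: O, bond orders sum to 2 (valence 2) → 0 H
  atom 18: C, bond orders sum to 1 (valence 4) → 3 H
Totals → C:13, H:17, N:1, O:4.
In Hill order: C13H17NO4.

C13H17NO4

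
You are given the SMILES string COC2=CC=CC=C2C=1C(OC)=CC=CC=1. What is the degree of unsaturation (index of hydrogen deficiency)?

8

Molecular formula: C14H14O2.
DoU = (2C + 2 + N − H − X) / 2, where X is the halogen count and O/S are ignored.
    = (2·14 + 2 + 0 − 14 − 0) / 2 = 16 / 2 = 8.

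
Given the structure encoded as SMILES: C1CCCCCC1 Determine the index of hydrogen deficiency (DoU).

1

Molecular formula: C7H14.
DoU = (2C + 2 + N − H − X) / 2, where X is the halogen count and O/S are ignored.
    = (2·7 + 2 + 0 − 14 − 0) / 2 = 2 / 2 = 1.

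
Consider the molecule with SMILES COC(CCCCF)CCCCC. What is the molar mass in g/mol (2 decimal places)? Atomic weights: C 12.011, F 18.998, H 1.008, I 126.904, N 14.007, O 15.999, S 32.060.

190.30 g/mol

First, the molecular formula is C11H23FO (counting implicit H from valence).
  C: 11 × 12.011 = 132.121
  F: 1 × 18.998 = 18.998
  H: 23 × 1.008 = 23.184
  O: 1 × 15.999 = 15.999
Sum: 11×12.011 + 1×18.998 + 23×1.008 + 1×15.999 = 190.302 → 190.30 g/mol.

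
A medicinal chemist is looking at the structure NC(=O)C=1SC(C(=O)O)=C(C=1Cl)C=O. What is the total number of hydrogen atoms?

4

Walk through each heavy atom and fill implicit hydrogens from standard valence (C 4, N 3, O 2, S 2, halogen 1):
  atom 1: N, bond orders sum to 1 (valence 3) → 2 H
  atom 2: C, bond orders sum to 4 (valence 4) → 0 H
  atom 3: O, bond orders sum to 2 (valence 2) → 0 H
  atom 4: C, bond orders sum to 4 (valence 4) → 0 H
  atom 5: S, bond orders sum to 2 (valence 2) → 0 H
  atom 6: C, bond orders sum to 4 (valence 4) → 0 H
  atom 7: C, bond orders sum to 4 (valence 4) → 0 H
  atom 8: O, bond orders sum to 2 (valence 2) → 0 H
  atom 9: O, bond orders sum to 1 (valence 2) → 1 H
  atom 10: C, bond orders sum to 4 (valence 4) → 0 H
  atom 11: C, bond orders sum to 4 (valence 4) → 0 H
  atom 12: Cl (halogen, monovalent) → 0 H
  atom 13: C, bond orders sum to 3 (valence 4) → 1 H
  atom 14: O, bond orders sum to 2 (valence 2) → 0 H
Total hydrogens: 4.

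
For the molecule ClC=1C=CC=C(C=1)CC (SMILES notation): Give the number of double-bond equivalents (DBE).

4

Molecular formula: C8H9Cl.
DoU = (2C + 2 + N − H − X) / 2, where X is the halogen count and O/S are ignored.
    = (2·8 + 2 + 0 − 9 − 1) / 2 = 8 / 2 = 4.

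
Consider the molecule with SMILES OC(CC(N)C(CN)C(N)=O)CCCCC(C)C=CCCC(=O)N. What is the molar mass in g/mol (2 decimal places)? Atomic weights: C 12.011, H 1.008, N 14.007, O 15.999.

First, the molecular formula is C17H34N4O3 (counting implicit H from valence).
  C: 17 × 12.011 = 204.187
  H: 34 × 1.008 = 34.272
  N: 4 × 14.007 = 56.028
  O: 3 × 15.999 = 47.997
Sum: 17×12.011 + 34×1.008 + 4×14.007 + 3×15.999 = 342.484 → 342.48 g/mol.

342.48 g/mol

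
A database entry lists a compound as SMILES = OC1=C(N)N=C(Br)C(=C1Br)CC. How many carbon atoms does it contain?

7

Count every carbon token in the SMILES (each C, including those in ring-closure positions and inside branches).
Carbon count: 7.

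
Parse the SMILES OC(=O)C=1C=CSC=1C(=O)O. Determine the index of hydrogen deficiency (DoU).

Molecular formula: C6H4O4S.
DoU = (2C + 2 + N − H − X) / 2, where X is the halogen count and O/S are ignored.
    = (2·6 + 2 + 0 − 4 − 0) / 2 = 10 / 2 = 5.

5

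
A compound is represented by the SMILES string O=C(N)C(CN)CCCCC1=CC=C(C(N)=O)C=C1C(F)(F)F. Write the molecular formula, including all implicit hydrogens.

Walk through each heavy atom and fill implicit hydrogens from standard valence (C 4, N 3, O 2, S 2, halogen 1):
  atom 1: O, bond orders sum to 2 (valence 2) → 0 H
  atom 2: C, bond orders sum to 4 (valence 4) → 0 H
  atom 3: N, bond orders sum to 1 (valence 3) → 2 H
  atom 4: C, bond orders sum to 3 (valence 4) → 1 H
  atom 5: C, bond orders sum to 2 (valence 4) → 2 H
  atom 6: N, bond orders sum to 1 (valence 3) → 2 H
  atom 7: C, bond orders sum to 2 (valence 4) → 2 H
  atom 8: C, bond orders sum to 2 (valence 4) → 2 H
  atom 9: C, bond orders sum to 2 (valence 4) → 2 H
  atom 10: C, bond orders sum to 2 (valence 4) → 2 H
  atom 11: C, bond orders sum to 4 (valence 4) → 0 H
  atom 12: C, bond orders sum to 3 (valence 4) → 1 H
  atom 13: C, bond orders sum to 3 (valence 4) → 1 H
  atom 14: C, bond orders sum to 4 (valence 4) → 0 H
  atom 15: C, bond orders sum to 4 (valence 4) → 0 H
  atom 16: N, bond orders sum to 1 (valence 3) → 2 H
  atom 17: O, bond orders sum to 2 (valence 2) → 0 H
  atom 18: C, bond orders sum to 3 (valence 4) → 1 H
  atom 19: C, bond orders sum to 4 (valence 4) → 0 H
  atom 20: C, bond orders sum to 4 (valence 4) → 0 H
  atom 21: F (halogen, monovalent) → 0 H
  atom 22: F (halogen, monovalent) → 0 H
  atom 23: F (halogen, monovalent) → 0 H
Totals → C:15, H:20, F:3, N:3, O:2.
In Hill order: C15H20F3N3O2.

C15H20F3N3O2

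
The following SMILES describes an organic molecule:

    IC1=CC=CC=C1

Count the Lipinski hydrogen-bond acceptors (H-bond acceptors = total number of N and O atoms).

N atoms: 0; O atoms: 0.
Lipinski HBA = 0 + 0 = 0.

0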